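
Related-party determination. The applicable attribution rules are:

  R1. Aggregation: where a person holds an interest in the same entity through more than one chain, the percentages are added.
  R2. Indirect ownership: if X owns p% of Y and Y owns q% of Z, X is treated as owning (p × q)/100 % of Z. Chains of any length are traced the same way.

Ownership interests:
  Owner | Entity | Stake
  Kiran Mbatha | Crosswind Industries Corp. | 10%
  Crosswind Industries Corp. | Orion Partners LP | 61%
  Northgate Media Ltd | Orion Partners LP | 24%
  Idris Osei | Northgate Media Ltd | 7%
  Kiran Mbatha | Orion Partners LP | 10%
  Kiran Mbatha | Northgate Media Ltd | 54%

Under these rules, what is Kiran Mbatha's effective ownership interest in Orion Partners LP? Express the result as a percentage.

29.06%

Chain via Northgate Media Ltd (R2): 54% × 24% = 12.96% of Orion Partners LP.
Chain via Crosswind Industries Corp. (R2): 10% × 61% = 6.1% of Orion Partners LP.
Direct interest in Orion Partners LP: 10%.
Aggregating (R1): 12.96% + 6.1% + 10% = 29.06%.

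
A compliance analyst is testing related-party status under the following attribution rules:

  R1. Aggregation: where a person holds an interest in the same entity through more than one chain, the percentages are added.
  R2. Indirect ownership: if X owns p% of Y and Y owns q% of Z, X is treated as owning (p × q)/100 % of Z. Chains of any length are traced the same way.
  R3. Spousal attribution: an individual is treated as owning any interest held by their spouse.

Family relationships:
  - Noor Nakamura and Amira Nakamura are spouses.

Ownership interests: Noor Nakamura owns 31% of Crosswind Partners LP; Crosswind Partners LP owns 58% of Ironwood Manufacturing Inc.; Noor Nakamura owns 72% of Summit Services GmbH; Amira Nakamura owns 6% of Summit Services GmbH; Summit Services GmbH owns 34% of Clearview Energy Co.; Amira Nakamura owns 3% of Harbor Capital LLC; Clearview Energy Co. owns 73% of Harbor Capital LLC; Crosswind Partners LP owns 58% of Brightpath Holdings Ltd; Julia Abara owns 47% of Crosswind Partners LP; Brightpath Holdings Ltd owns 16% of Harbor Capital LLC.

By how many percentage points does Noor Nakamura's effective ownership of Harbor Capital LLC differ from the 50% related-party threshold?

24.7636

By spousal attribution (R3), Noor Nakamura is treated as also owning Amira Nakamura's interest in Summit Services GmbH, giving 72% + 6% = 78%.
By spousal attribution (R3), Noor Nakamura is treated as owning Amira Nakamura's 3% interest in Harbor Capital LLC.
Chain via Summit Services GmbH → Clearview Energy Co. (R2): 78% × 34% × 73% = 19.3596% of Harbor Capital LLC.
Chain via Crosswind Partners LP → Brightpath Holdings Ltd (R2): 31% × 58% × 16% = 2.8768% of Harbor Capital LLC.
Direct interest in Harbor Capital LLC: 3%.
Aggregating (R1): 19.3596% + 2.8768% + 3% = 25.2364%.
25.2364% falls short of the 50% threshold by 24.7636 percentage points.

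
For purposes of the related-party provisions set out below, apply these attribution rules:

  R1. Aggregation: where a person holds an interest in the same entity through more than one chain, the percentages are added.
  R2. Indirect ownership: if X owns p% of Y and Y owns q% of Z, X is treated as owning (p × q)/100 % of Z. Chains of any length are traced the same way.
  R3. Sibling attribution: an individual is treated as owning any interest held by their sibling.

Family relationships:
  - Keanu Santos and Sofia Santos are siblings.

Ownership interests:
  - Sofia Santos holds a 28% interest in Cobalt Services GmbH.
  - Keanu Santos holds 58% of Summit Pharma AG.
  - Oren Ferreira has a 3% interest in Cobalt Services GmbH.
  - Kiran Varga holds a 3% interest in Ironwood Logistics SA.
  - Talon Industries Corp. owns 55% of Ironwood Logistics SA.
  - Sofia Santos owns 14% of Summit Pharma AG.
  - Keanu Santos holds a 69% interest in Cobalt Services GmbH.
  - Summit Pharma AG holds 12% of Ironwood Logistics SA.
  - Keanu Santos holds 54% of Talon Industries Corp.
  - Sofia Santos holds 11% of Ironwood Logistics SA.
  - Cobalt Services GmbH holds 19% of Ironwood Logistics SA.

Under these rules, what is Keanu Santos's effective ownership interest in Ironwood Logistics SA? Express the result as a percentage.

67.77%

By sibling attribution (R3), Keanu Santos is treated as also owning Sofia Santos's interest in Summit Pharma AG, giving 58% + 14% = 72%.
By sibling attribution (R3), Keanu Santos is treated as also owning Sofia Santos's interest in Cobalt Services GmbH, giving 69% + 28% = 97%.
By sibling attribution (R3), Keanu Santos is treated as owning Sofia Santos's 11% interest in Ironwood Logistics SA.
Chain via Summit Pharma AG (R2): 72% × 12% = 8.64% of Ironwood Logistics SA.
Chain via Cobalt Services GmbH (R2): 97% × 19% = 18.43% of Ironwood Logistics SA.
Chain via Talon Industries Corp. (R2): 54% × 55% = 29.7% of Ironwood Logistics SA.
Direct interest in Ironwood Logistics SA: 11%.
Aggregating (R1): 8.64% + 18.43% + 29.7% + 11% = 67.77%.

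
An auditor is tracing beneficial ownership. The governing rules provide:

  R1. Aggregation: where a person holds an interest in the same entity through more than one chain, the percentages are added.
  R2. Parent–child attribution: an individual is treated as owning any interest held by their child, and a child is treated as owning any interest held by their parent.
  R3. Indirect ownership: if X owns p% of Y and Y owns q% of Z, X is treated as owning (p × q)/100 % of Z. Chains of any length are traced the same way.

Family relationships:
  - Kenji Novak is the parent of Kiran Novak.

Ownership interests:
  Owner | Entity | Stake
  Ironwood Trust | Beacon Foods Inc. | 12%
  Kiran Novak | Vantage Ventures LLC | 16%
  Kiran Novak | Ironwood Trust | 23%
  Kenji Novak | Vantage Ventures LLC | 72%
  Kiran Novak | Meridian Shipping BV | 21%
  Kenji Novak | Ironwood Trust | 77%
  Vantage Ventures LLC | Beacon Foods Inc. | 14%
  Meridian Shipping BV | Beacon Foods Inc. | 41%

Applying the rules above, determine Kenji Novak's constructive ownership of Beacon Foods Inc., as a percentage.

By parent–child attribution (R2), Kenji Novak is treated as also owning Kiran Novak's interest in Ironwood Trust, giving 77% + 23% = 100%.
By parent–child attribution (R2), Kenji Novak is treated as also owning Kiran Novak's interest in Vantage Ventures LLC, giving 72% + 16% = 88%.
By parent–child attribution (R2), Kenji Novak is treated as owning Kiran Novak's 21% interest in Meridian Shipping BV.
Chain via Ironwood Trust (R3): 100% × 12% = 12% of Beacon Foods Inc.
Chain via Vantage Ventures LLC (R3): 88% × 14% = 12.32% of Beacon Foods Inc.
Chain via Meridian Shipping BV (R3): 21% × 41% = 8.61% of Beacon Foods Inc.
Aggregating (R1): 12% + 12.32% + 8.61% = 32.93%.

32.93%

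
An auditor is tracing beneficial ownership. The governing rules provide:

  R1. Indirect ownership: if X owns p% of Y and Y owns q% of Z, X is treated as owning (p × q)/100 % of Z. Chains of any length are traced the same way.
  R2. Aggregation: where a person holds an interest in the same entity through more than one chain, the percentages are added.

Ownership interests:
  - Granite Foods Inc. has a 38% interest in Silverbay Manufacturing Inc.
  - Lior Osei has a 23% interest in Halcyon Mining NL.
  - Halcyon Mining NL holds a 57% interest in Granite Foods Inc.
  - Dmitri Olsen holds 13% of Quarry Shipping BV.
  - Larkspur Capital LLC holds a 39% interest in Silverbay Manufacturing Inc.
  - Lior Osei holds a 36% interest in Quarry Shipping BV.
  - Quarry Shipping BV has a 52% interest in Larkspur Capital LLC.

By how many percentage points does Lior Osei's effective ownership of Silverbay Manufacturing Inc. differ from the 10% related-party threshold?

Chain via Halcyon Mining NL → Granite Foods Inc. (R1): 23% × 57% × 38% = 4.9818% of Silverbay Manufacturing Inc.
Chain via Quarry Shipping BV → Larkspur Capital LLC (R1): 36% × 52% × 39% = 7.3008% of Silverbay Manufacturing Inc.
Aggregating (R2): 4.9818% + 7.3008% = 12.2826%.
12.2826% exceeds the 10% threshold by 2.2826 percentage points.

2.2826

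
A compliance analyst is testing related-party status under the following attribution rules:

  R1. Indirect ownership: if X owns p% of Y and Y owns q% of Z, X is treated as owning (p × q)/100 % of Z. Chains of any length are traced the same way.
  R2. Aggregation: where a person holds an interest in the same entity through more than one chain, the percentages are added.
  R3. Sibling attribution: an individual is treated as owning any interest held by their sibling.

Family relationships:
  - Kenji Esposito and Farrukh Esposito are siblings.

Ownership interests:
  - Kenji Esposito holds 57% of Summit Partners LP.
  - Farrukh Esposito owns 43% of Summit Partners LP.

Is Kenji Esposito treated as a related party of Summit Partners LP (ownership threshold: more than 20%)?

Yes

By sibling attribution (R3), Kenji Esposito is treated as also owning Farrukh Esposito's interest in Summit Partners LP, giving 57% + 43% = 100%.
Direct interest in Summit Partners LP: 100%.
100% exceeds the 20% threshold, so Kenji is a related party to Summit Partners LP.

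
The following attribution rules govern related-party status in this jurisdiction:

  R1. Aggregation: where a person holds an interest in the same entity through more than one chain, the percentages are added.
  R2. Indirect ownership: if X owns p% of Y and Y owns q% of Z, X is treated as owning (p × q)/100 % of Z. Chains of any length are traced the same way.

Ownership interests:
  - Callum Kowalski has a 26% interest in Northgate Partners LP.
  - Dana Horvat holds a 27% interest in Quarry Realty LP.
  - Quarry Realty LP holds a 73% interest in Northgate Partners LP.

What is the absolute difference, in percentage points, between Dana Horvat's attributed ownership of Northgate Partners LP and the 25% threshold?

5.29

Chain via Quarry Realty LP (R2): 27% × 73% = 19.71% of Northgate Partners LP.
19.71% falls short of the 25% threshold by 5.29 percentage points.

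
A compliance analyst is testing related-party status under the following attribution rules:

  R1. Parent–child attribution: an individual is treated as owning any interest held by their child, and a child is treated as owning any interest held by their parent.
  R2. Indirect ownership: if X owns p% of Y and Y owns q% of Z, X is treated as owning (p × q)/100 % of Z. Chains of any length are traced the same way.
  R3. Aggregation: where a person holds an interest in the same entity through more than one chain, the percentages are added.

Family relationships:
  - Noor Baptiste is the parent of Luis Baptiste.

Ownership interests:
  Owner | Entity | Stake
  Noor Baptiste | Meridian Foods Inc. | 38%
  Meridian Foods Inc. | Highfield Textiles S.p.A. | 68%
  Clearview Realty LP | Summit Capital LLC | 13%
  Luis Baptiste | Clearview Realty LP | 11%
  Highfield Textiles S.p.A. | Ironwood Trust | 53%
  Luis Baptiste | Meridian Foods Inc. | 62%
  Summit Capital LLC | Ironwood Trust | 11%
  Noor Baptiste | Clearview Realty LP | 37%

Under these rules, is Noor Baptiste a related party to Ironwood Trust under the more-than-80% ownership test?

By parent–child attribution (R1), Noor Baptiste is treated as also owning Luis Baptiste's interest in Meridian Foods Inc, giving 38% + 62% = 100%.
By parent–child attribution (R1), Noor Baptiste is treated as also owning Luis Baptiste's interest in Clearview Realty LP, giving 37% + 11% = 48%.
Chain via Meridian Foods Inc. → Highfield Textiles S.p.A. (R2): 100% × 68% × 53% = 36.04% of Ironwood Trust.
Chain via Clearview Realty LP → Summit Capital LLC (R2): 48% × 13% × 11% = 0.6864% of Ironwood Trust.
Aggregating (R3): 36.04% + 0.6864% = 36.7264%.
36.7264% does not exceed the 80% threshold, so Noor is not a related party to Ironwood Trust.

No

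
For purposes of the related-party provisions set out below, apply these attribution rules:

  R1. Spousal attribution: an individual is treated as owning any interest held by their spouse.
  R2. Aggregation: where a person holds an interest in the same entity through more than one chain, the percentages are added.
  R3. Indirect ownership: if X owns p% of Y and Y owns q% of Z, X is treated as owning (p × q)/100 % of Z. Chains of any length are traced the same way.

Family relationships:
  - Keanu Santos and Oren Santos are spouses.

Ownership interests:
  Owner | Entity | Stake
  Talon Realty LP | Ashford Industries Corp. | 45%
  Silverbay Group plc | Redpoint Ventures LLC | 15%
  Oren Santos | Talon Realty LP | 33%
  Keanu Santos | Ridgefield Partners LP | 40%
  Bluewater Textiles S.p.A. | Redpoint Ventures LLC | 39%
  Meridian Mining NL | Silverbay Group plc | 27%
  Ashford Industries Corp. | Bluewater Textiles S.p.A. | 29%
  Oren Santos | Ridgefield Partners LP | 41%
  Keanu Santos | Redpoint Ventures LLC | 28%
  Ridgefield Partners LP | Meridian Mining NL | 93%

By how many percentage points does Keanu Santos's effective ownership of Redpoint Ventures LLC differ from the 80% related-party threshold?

47.2696

By spousal attribution (R1), Keanu Santos is treated as also owning Oren Santos's interest in Ridgefield Partners LP, giving 40% + 41% = 81%.
By spousal attribution (R1), Keanu Santos is treated as owning Oren Santos's 33% interest in Talon Realty LP.
Chain via Ridgefield Partners LP → Meridian Mining NL → Silverbay Group plc (R3): 81% × 93% × 27% × 15% = 3.050865% of Redpoint Ventures LLC.
Direct interest in Redpoint Ventures LLC: 28%.
Chain via Talon Realty LP → Ashford Industries Corp. → Bluewater Textiles S.p.A. (R3): 33% × 45% × 29% × 39% = 1.679535% of Redpoint Ventures LLC.
Aggregating (R2): 3.050865% + 28% + 1.679535% = 32.7304%.
32.7304% falls short of the 80% threshold by 47.2696 percentage points.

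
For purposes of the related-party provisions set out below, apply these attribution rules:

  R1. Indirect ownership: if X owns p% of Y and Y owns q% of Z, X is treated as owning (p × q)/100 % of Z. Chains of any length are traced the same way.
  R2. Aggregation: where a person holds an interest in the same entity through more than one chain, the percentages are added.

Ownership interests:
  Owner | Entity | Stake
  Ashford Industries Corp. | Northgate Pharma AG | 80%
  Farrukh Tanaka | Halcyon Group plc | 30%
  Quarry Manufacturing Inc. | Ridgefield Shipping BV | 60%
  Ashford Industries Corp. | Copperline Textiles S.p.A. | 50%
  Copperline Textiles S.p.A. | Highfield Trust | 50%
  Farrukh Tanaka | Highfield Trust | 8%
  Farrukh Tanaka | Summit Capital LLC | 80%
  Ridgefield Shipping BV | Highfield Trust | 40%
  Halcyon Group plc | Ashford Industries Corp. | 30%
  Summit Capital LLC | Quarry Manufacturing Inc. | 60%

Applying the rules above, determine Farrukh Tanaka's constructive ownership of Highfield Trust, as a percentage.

21.77%

Chain via Halcyon Group plc → Ashford Industries Corp. → Copperline Textiles S.p.A. (R1): 30% × 30% × 50% × 50% = 2.25% of Highfield Trust.
Chain via Summit Capital LLC → Quarry Manufacturing Inc. → Ridgefield Shipping BV (R1): 80% × 60% × 60% × 40% = 11.52% of Highfield Trust.
Direct interest in Highfield Trust: 8%.
Aggregating (R2): 2.25% + 11.52% + 8% = 21.77%.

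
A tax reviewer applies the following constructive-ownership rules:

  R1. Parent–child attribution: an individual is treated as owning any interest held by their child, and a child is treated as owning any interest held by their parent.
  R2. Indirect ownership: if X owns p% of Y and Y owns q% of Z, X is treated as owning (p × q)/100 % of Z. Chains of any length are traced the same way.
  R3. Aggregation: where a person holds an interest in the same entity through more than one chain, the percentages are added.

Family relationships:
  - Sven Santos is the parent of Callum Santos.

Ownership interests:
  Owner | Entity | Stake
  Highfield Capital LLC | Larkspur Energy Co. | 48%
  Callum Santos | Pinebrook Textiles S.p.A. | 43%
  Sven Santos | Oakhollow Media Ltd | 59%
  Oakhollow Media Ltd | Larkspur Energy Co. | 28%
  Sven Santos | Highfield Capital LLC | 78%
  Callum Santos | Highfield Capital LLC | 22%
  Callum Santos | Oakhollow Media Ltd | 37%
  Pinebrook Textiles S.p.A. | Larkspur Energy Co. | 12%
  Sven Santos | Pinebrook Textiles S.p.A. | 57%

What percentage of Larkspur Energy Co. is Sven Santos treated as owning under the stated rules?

86.88%

By parent–child attribution (R1), Sven Santos is treated as also owning Callum Santos's interest in Highfield Capital LLC, giving 78% + 22% = 100%.
By parent–child attribution (R1), Sven Santos is treated as also owning Callum Santos's interest in Oakhollow Media Ltd, giving 59% + 37% = 96%.
By parent–child attribution (R1), Sven Santos is treated as also owning Callum Santos's interest in Pinebrook Textiles S.p.A, giving 57% + 43% = 100%.
Chain via Highfield Capital LLC (R2): 100% × 48% = 48% of Larkspur Energy Co.
Chain via Oakhollow Media Ltd (R2): 96% × 28% = 26.88% of Larkspur Energy Co.
Chain via Pinebrook Textiles S.p.A. (R2): 100% × 12% = 12% of Larkspur Energy Co.
Aggregating (R3): 48% + 26.88% + 12% = 86.88%.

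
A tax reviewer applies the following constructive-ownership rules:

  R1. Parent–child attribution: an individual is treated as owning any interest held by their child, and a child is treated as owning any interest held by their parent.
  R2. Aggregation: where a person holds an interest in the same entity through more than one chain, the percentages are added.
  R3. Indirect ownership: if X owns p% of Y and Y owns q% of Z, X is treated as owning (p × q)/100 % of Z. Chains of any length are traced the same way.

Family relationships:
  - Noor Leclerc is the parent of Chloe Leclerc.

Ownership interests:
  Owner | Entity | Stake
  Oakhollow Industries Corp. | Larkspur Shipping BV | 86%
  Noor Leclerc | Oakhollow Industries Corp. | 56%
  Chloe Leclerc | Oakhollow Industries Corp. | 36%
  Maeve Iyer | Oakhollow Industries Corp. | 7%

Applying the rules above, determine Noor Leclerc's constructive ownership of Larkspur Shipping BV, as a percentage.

79.12%

By parent–child attribution (R1), Noor Leclerc is treated as also owning Chloe Leclerc's interest in Oakhollow Industries Corp, giving 56% + 36% = 92%.
Chain via Oakhollow Industries Corp. (R3): 92% × 86% = 79.12% of Larkspur Shipping BV.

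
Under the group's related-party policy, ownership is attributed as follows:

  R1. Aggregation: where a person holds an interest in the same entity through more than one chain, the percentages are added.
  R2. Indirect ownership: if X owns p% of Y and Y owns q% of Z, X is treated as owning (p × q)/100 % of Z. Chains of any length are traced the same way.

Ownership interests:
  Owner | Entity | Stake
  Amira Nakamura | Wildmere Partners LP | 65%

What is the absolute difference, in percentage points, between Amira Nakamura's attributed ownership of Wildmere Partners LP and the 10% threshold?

55

Direct interest in Wildmere Partners LP: 65%.
65% exceeds the 10% threshold by 55 percentage points.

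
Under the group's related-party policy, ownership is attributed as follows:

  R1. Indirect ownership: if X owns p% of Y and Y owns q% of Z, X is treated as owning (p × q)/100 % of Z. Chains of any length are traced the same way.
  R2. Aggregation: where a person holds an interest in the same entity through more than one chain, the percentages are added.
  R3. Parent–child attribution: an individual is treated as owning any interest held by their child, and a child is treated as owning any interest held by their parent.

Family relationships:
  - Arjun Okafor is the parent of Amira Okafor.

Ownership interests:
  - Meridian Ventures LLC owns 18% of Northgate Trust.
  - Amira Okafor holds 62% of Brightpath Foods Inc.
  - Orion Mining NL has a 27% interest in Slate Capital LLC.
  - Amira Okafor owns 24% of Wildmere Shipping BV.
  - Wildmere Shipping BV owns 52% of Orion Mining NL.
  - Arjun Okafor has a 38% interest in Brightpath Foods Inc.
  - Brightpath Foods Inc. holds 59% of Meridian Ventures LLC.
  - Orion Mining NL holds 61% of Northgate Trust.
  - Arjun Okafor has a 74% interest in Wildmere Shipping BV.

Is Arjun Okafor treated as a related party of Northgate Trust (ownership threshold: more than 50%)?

No

By parent–child attribution (R3), Arjun Okafor is treated as also owning Amira Okafor's interest in Wildmere Shipping BV, giving 74% + 24% = 98%.
By parent–child attribution (R3), Arjun Okafor is treated as also owning Amira Okafor's interest in Brightpath Foods Inc, giving 38% + 62% = 100%.
Chain via Wildmere Shipping BV → Orion Mining NL (R1): 98% × 52% × 61% = 31.0856% of Northgate Trust.
Chain via Brightpath Foods Inc. → Meridian Ventures LLC (R1): 100% × 59% × 18% = 10.62% of Northgate Trust.
Aggregating (R2): 31.0856% + 10.62% = 41.7056%.
41.7056% does not exceed the 50% threshold, so Arjun is not a related party to Northgate Trust.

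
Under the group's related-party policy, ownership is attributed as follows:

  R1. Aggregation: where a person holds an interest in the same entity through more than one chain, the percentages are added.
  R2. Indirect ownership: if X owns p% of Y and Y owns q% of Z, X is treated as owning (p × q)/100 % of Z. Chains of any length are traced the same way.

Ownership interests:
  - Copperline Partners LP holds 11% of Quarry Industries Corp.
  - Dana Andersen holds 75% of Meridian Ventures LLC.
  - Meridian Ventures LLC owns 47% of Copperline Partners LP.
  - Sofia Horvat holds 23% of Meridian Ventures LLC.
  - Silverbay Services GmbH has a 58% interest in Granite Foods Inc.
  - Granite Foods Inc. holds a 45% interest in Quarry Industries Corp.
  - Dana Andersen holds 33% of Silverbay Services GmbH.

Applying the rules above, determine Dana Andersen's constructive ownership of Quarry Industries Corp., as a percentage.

Chain via Silverbay Services GmbH → Granite Foods Inc. (R2): 33% × 58% × 45% = 8.613% of Quarry Industries Corp.
Chain via Meridian Ventures LLC → Copperline Partners LP (R2): 75% × 47% × 11% = 3.8775% of Quarry Industries Corp.
Aggregating (R1): 8.613% + 3.8775% = 12.4905%.

12.4905%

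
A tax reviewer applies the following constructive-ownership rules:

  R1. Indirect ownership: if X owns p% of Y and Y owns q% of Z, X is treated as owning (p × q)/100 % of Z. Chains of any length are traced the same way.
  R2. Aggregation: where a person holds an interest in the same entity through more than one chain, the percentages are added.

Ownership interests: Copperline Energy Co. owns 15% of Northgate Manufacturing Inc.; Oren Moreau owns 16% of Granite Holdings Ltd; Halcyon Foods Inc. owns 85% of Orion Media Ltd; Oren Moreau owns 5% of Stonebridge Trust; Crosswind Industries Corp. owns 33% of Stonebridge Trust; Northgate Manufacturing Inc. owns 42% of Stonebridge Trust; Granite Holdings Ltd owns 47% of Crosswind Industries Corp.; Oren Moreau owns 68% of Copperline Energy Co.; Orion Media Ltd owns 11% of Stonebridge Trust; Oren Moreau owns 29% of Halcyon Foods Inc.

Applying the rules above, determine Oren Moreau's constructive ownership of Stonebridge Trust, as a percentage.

Chain via Granite Holdings Ltd → Crosswind Industries Corp. (R1): 16% × 47% × 33% = 2.4816% of Stonebridge Trust.
Chain via Halcyon Foods Inc. → Orion Media Ltd (R1): 29% × 85% × 11% = 2.7115% of Stonebridge Trust.
Chain via Copperline Energy Co. → Northgate Manufacturing Inc. (R1): 68% × 15% × 42% = 4.284% of Stonebridge Trust.
Direct interest in Stonebridge Trust: 5%.
Aggregating (R2): 2.4816% + 2.7115% + 4.284% + 5% = 14.4771%.

14.4771%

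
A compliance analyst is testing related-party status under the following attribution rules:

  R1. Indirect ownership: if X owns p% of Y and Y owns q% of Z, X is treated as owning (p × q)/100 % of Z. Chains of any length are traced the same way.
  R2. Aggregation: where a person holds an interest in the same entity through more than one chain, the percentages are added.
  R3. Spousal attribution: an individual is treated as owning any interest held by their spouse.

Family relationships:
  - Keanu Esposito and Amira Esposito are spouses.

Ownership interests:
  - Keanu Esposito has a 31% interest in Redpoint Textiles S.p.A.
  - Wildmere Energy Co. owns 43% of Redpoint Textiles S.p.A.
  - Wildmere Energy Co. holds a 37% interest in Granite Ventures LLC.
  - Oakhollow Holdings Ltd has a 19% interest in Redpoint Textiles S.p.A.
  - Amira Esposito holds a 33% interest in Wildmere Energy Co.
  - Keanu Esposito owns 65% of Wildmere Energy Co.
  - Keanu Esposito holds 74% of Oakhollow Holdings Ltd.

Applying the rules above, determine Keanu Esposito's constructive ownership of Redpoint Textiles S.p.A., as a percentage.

87.2%

By spousal attribution (R3), Keanu Esposito is treated as also owning Amira Esposito's interest in Wildmere Energy Co, giving 65% + 33% = 98%.
Chain via Oakhollow Holdings Ltd (R1): 74% × 19% = 14.06% of Redpoint Textiles S.p.A.
Chain via Wildmere Energy Co. (R1): 98% × 43% = 42.14% of Redpoint Textiles S.p.A.
Direct interest in Redpoint Textiles S.p.A: 31%.
Aggregating (R2): 14.06% + 42.14% + 31% = 87.2%.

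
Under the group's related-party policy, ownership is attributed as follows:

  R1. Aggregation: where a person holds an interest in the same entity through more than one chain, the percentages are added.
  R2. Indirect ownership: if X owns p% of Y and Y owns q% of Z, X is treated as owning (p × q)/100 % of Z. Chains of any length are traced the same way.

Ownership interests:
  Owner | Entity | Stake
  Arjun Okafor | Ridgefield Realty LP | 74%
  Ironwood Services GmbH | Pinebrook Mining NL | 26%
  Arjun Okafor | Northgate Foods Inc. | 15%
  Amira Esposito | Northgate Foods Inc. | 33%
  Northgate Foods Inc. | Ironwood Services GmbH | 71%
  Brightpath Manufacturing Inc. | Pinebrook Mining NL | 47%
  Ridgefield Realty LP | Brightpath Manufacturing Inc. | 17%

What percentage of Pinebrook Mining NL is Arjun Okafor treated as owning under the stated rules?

8.6816%

Chain via Ridgefield Realty LP → Brightpath Manufacturing Inc. (R2): 74% × 17% × 47% = 5.9126% of Pinebrook Mining NL.
Chain via Northgate Foods Inc. → Ironwood Services GmbH (R2): 15% × 71% × 26% = 2.769% of Pinebrook Mining NL.
Aggregating (R1): 5.9126% + 2.769% = 8.6816%.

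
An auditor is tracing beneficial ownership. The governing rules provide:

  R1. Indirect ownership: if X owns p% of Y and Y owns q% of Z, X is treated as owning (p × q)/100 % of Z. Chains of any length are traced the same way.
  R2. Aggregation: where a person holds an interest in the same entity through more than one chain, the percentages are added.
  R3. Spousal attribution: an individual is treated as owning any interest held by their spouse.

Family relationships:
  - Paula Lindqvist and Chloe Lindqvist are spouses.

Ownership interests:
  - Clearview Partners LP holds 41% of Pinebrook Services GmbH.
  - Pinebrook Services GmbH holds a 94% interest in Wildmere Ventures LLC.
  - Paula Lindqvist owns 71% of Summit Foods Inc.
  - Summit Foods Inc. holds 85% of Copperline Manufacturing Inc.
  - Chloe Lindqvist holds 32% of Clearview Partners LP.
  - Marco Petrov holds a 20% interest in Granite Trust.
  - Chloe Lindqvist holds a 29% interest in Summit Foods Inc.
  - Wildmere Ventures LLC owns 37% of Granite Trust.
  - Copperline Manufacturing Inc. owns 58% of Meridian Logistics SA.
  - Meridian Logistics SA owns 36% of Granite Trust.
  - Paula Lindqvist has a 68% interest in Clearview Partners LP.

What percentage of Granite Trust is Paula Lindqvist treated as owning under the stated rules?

By spousal attribution (R3), Paula Lindqvist is treated as also owning Chloe Lindqvist's interest in Summit Foods Inc, giving 71% + 29% = 100%.
By spousal attribution (R3), Paula Lindqvist is treated as also owning Chloe Lindqvist's interest in Clearview Partners LP, giving 68% + 32% = 100%.
Chain via Summit Foods Inc. → Copperline Manufacturing Inc. → Meridian Logistics SA (R1): 100% × 85% × 58% × 36% = 17.748% of Granite Trust.
Chain via Clearview Partners LP → Pinebrook Services GmbH → Wildmere Ventures LLC (R1): 100% × 41% × 94% × 37% = 14.2598% of Granite Trust.
Aggregating (R2): 17.748% + 14.2598% = 32.0078%.

32.0078%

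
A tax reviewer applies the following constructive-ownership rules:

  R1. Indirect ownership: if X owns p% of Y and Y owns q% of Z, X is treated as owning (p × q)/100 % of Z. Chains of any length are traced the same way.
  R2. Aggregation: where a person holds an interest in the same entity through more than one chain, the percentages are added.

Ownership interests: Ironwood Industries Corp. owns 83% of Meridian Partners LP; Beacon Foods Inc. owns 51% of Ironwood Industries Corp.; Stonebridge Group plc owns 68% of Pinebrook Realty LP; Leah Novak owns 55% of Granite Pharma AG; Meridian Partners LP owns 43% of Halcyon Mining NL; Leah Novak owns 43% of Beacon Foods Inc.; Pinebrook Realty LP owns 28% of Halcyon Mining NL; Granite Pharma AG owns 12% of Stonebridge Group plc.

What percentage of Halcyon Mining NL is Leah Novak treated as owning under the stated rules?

Chain via Granite Pharma AG → Stonebridge Group plc → Pinebrook Realty LP (R1): 55% × 12% × 68% × 28% = 1.25664% of Halcyon Mining NL.
Chain via Beacon Foods Inc. → Ironwood Industries Corp. → Meridian Partners LP (R1): 43% × 51% × 83% × 43% = 7.826817% of Halcyon Mining NL.
Aggregating (R2): 1.25664% + 7.826817% = 9.083457%.

9.083457%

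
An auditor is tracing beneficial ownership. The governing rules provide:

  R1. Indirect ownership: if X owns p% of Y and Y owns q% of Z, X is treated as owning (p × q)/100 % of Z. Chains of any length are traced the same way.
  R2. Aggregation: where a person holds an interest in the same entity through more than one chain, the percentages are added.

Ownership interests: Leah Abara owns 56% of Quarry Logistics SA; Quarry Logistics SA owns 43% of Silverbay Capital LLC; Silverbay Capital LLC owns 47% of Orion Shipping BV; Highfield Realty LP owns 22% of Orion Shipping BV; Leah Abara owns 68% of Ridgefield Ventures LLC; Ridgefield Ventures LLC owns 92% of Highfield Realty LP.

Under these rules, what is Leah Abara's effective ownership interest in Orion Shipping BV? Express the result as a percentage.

25.0808%

Chain via Ridgefield Ventures LLC → Highfield Realty LP (R1): 68% × 92% × 22% = 13.7632% of Orion Shipping BV.
Chain via Quarry Logistics SA → Silverbay Capital LLC (R1): 56% × 43% × 47% = 11.3176% of Orion Shipping BV.
Aggregating (R2): 13.7632% + 11.3176% = 25.0808%.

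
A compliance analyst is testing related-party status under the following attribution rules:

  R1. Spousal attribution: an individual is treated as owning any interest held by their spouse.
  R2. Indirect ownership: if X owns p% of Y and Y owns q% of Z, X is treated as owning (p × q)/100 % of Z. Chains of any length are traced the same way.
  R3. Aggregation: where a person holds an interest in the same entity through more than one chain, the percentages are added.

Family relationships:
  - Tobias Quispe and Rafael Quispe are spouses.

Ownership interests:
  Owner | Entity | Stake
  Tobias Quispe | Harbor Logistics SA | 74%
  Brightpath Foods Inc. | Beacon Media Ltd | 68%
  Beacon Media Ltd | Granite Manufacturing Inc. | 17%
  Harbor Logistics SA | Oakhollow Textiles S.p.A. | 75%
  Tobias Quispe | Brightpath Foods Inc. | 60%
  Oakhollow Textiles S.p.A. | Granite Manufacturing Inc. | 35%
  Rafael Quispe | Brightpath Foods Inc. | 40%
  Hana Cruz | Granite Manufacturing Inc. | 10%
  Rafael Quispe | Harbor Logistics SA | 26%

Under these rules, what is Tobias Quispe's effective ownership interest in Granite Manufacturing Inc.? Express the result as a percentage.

37.81%

By spousal attribution (R1), Tobias Quispe is treated as also owning Rafael Quispe's interest in Brightpath Foods Inc, giving 60% + 40% = 100%.
By spousal attribution (R1), Tobias Quispe is treated as also owning Rafael Quispe's interest in Harbor Logistics SA, giving 74% + 26% = 100%.
Chain via Brightpath Foods Inc. → Beacon Media Ltd (R2): 100% × 68% × 17% = 11.56% of Granite Manufacturing Inc.
Chain via Harbor Logistics SA → Oakhollow Textiles S.p.A. (R2): 100% × 75% × 35% = 26.25% of Granite Manufacturing Inc.
Aggregating (R3): 11.56% + 26.25% = 37.81%.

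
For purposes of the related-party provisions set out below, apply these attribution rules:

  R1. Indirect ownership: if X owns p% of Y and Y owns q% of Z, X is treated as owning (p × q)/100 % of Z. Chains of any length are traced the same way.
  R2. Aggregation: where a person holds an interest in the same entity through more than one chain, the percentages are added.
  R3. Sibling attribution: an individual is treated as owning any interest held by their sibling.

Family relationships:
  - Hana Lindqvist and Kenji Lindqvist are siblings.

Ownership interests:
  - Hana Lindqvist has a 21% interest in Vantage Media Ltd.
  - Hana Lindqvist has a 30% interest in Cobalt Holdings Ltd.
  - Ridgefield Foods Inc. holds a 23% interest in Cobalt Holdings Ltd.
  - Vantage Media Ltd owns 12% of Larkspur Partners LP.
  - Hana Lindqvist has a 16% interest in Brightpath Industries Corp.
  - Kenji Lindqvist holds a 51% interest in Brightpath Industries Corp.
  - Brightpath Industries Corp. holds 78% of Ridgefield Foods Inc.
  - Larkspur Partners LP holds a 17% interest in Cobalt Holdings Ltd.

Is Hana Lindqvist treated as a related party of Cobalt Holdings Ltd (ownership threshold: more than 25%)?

By sibling attribution (R3), Hana Lindqvist is treated as also owning Kenji Lindqvist's interest in Brightpath Industries Corp, giving 16% + 51% = 67%.
Chain via Brightpath Industries Corp. → Ridgefield Foods Inc. (R1): 67% × 78% × 23% = 12.0198% of Cobalt Holdings Ltd.
Chain via Vantage Media Ltd → Larkspur Partners LP (R1): 21% × 12% × 17% = 0.4284% of Cobalt Holdings Ltd.
Direct interest in Cobalt Holdings Ltd: 30%.
Aggregating (R2): 12.0198% + 0.4284% + 30% = 42.4482%.
42.4482% exceeds the 25% threshold, so Hana is a related party to Cobalt Holdings Ltd.

Yes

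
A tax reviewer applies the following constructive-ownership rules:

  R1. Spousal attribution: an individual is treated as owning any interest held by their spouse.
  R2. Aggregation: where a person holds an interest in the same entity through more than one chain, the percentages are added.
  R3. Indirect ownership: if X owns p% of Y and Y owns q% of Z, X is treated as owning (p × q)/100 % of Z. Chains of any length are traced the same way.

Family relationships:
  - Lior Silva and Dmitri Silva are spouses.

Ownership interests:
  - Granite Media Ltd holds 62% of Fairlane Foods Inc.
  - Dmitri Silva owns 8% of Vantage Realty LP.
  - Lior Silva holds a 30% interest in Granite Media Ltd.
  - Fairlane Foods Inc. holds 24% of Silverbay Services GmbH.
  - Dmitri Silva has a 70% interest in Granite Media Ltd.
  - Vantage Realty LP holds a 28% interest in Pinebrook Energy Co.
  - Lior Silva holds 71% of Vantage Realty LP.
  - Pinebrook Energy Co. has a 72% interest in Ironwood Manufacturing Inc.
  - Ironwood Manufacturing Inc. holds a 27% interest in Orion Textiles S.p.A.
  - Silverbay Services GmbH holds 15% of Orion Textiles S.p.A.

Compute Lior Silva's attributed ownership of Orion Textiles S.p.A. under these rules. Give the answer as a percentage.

6.532128%

By spousal attribution (R1), Lior Silva is treated as also owning Dmitri Silva's interest in Vantage Realty LP, giving 71% + 8% = 79%.
By spousal attribution (R1), Lior Silva is treated as also owning Dmitri Silva's interest in Granite Media Ltd, giving 30% + 70% = 100%.
Chain via Vantage Realty LP → Pinebrook Energy Co. → Ironwood Manufacturing Inc. (R3): 79% × 28% × 72% × 27% = 4.300128% of Orion Textiles S.p.A.
Chain via Granite Media Ltd → Fairlane Foods Inc. → Silverbay Services GmbH (R3): 100% × 62% × 24% × 15% = 2.232% of Orion Textiles S.p.A.
Aggregating (R2): 4.300128% + 2.232% = 6.532128%.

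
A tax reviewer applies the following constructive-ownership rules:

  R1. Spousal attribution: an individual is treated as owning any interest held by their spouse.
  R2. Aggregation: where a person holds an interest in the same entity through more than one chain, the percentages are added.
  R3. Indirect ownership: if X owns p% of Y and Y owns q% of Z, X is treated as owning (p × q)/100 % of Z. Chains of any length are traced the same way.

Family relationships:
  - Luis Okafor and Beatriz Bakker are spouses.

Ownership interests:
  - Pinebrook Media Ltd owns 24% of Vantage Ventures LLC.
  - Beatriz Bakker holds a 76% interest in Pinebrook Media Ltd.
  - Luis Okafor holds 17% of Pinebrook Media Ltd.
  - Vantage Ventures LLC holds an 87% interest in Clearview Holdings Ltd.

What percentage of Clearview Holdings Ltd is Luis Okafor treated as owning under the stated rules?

19.4184%

By spousal attribution (R1), Luis Okafor is treated as also owning Beatriz Bakker's interest in Pinebrook Media Ltd, giving 17% + 76% = 93%.
Chain via Pinebrook Media Ltd → Vantage Ventures LLC (R3): 93% × 24% × 87% = 19.4184% of Clearview Holdings Ltd.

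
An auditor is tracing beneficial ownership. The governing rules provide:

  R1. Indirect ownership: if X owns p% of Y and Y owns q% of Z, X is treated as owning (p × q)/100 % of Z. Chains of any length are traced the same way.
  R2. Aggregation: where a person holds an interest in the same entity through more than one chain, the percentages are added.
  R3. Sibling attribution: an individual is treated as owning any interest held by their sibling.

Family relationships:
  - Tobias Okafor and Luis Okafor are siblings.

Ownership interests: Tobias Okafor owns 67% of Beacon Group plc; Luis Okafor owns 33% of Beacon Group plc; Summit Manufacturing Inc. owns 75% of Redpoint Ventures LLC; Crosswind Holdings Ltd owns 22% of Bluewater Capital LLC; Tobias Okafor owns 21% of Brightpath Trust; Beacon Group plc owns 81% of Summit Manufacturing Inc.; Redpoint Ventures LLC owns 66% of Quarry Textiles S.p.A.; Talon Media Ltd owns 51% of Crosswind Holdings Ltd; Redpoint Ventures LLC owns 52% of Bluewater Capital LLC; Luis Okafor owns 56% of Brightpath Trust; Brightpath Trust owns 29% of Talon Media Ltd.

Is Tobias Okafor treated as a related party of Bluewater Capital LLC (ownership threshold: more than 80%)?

By sibling attribution (R3), Tobias Okafor is treated as also owning Luis Okafor's interest in Brightpath Trust, giving 21% + 56% = 77%.
By sibling attribution (R3), Tobias Okafor is treated as also owning Luis Okafor's interest in Beacon Group plc, giving 67% + 33% = 100%.
Chain via Brightpath Trust → Talon Media Ltd → Crosswind Holdings Ltd (R1): 77% × 29% × 51% × 22% = 2.505426% of Bluewater Capital LLC.
Chain via Beacon Group plc → Summit Manufacturing Inc. → Redpoint Ventures LLC (R1): 100% × 81% × 75% × 52% = 31.59% of Bluewater Capital LLC.
Aggregating (R2): 2.505426% + 31.59% = 34.095426%.
34.095426% does not exceed the 80% threshold, so Tobias is not a related party to Bluewater Capital LLC.

No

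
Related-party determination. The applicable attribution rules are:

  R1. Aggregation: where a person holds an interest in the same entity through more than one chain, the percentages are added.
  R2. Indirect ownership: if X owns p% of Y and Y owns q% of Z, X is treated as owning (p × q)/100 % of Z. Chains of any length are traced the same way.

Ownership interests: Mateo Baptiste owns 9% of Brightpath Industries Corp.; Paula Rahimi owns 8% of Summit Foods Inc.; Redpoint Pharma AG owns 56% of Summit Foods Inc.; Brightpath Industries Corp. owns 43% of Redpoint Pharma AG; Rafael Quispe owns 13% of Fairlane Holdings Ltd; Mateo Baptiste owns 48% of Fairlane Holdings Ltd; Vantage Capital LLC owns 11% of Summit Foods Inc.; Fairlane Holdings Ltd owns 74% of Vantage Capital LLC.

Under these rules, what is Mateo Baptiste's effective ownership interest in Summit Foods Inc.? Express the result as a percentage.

Chain via Brightpath Industries Corp. → Redpoint Pharma AG (R2): 9% × 43% × 56% = 2.1672% of Summit Foods Inc.
Chain via Fairlane Holdings Ltd → Vantage Capital LLC (R2): 48% × 74% × 11% = 3.9072% of Summit Foods Inc.
Aggregating (R1): 2.1672% + 3.9072% = 6.0744%.

6.0744%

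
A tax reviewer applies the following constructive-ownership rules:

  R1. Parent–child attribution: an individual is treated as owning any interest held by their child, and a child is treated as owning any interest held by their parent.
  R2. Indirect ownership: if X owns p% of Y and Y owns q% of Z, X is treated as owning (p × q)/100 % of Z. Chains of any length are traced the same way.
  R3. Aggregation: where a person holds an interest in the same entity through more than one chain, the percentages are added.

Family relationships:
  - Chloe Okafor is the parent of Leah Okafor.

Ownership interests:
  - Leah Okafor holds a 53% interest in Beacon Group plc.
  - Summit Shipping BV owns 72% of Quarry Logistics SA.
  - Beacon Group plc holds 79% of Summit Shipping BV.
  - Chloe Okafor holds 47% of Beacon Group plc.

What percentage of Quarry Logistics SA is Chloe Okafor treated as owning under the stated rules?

56.88%

By parent–child attribution (R1), Chloe Okafor is treated as also owning Leah Okafor's interest in Beacon Group plc, giving 47% + 53% = 100%.
Chain via Beacon Group plc → Summit Shipping BV (R2): 100% × 79% × 72% = 56.88% of Quarry Logistics SA.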